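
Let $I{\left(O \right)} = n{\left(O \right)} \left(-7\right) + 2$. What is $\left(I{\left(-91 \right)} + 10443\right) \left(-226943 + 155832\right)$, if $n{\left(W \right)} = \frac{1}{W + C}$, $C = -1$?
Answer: $- \frac{68333902117}{92} \approx -7.4276 \cdot 10^{8}$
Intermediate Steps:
$n{\left(W \right)} = \frac{1}{-1 + W}$ ($n{\left(W \right)} = \frac{1}{W - 1} = \frac{1}{-1 + W}$)
$I{\left(O \right)} = 2 - \frac{7}{-1 + O}$ ($I{\left(O \right)} = \frac{1}{-1 + O} \left(-7\right) + 2 = - \frac{7}{-1 + O} + 2 = 2 - \frac{7}{-1 + O}$)
$\left(I{\left(-91 \right)} + 10443\right) \left(-226943 + 155832\right) = \left(\frac{-9 + 2 \left(-91\right)}{-1 - 91} + 10443\right) \left(-226943 + 155832\right) = \left(\frac{-9 - 182}{-92} + 10443\right) \left(-71111\right) = \left(\left(- \frac{1}{92}\right) \left(-191\right) + 10443\right) \left(-71111\right) = \left(\frac{191}{92} + 10443\right) \left(-71111\right) = \frac{960947}{92} \left(-71111\right) = - \frac{68333902117}{92}$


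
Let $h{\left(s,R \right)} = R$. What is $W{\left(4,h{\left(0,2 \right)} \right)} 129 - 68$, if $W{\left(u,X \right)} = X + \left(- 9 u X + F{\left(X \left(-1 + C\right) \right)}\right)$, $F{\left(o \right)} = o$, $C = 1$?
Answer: $-9098$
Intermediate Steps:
$W{\left(u,X \right)} = X - 9 X u$ ($W{\left(u,X \right)} = X + \left(- 9 u X + X \left(-1 + 1\right)\right) = X - \left(\left(-1\right) X 0 + 9 X u\right) = X + \left(- 9 X u + 0\right) = X - 9 X u$)
$W{\left(4,h{\left(0,2 \right)} \right)} 129 - 68 = 2 \left(1 - 36\right) 129 - 68 = 2 \left(-35\right) 129 - 68 = \left(-70\right) 129 - 68 = -9030 - 68 = -9098$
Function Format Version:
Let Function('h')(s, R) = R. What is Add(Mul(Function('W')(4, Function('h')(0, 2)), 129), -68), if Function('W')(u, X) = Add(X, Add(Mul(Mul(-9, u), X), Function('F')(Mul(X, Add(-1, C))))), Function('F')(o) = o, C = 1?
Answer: -9098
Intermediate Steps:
Function('W')(u, X) = Add(X, Mul(-9, X, u)) (Function('W')(u, X) = Add(X, Add(Mul(Mul(-9, u), X), Mul(X, Add(-1, 1)))) = Add(X, Add(Mul(-9, X, u), Mul(X, 0))) = Add(X, Add(Mul(-9, X, u), 0)) = Add(X, Mul(-9, X, u)))
Add(Mul(Function('W')(4, Function('h')(0, 2)), 129), -68) = Add(Mul(Mul(2, Add(1, Mul(-9, 4))), 129), -68) = Add(Mul(Mul(2, Add(1, -36)), 129), -68) = Add(Mul(Mul(2, -35), 129), -68) = Add(Mul(-70, 129), -68) = Add(-9030, -68) = -9098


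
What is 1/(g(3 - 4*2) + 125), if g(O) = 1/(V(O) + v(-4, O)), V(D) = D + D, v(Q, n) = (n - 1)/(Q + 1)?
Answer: 8/999 ≈ 0.0080080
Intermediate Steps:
v(Q, n) = (-1 + n)/(1 + Q)
V(D) = 2*D
g(O) = 1/(⅓ + 5*O/3) (g(O) = 1/(2*O + (-1 + O)/(1 - 4)) = 1/(2*O + (-1 + O)/(-3)) = 1/(2*O - (-1 + O)/3) = 1/(2*O + (⅓ - O/3)) = 1/(⅓ + 5*O/3))
1/(g(3 - 4*2) + 125) = 1/(3/(1 + 5*(3 - 4*2)) + 125) = 1/(3/(1 + 5*(3 - 8)) + 125) = 1/(3/(1 + 5*(-5)) + 125) = 1/(3/(1 - 25) + 125) = 1/(3/(-24) + 125) = 1/(3*(-1/24) + 125) = 1/(-⅛ + 125) = 1/(999/8) = 8/999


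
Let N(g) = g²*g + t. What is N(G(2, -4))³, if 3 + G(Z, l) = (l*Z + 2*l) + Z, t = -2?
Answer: -118732760875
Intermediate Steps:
G(Z, l) = -3 + Z + 2*l + Z*l (G(Z, l) = -3 + ((l*Z + 2*l) + Z) = -3 + ((Z*l + 2*l) + Z) = -3 + ((2*l + Z*l) + Z) = -3 + (Z + 2*l + Z*l) = -3 + Z + 2*l + Z*l)
N(g) = -2 + g³ (N(g) = g²*g - 2 = g³ - 2 = -2 + g³)
N(G(2, -4))³ = (-2 + (-3 + 2 + 2*(-4) + 2*(-4))³)³ = (-2 + (-3 + 2 - 8 - 8)³)³ = (-2 + (-17)³)³ = (-2 - 4913)³ = (-4915)³ = -118732760875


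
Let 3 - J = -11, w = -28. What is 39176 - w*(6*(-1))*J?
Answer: 36824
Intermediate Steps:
J = 14 (J = 3 - 1*(-11) = 3 + 11 = 14)
39176 - w*(6*(-1))*J = 39176 - (-168*(-1))*14 = 39176 - (-28*(-6))*14 = 39176 - 168*14 = 39176 - 1*2352 = 39176 - 2352 = 36824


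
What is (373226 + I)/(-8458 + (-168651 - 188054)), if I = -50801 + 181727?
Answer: -504152/365163 ≈ -1.3806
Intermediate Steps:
I = 130926
(373226 + I)/(-8458 + (-168651 - 188054)) = (373226 + 130926)/(-8458 + (-168651 - 188054)) = 504152/(-8458 - 356705) = 504152/(-365163) = 504152*(-1/365163) = -504152/365163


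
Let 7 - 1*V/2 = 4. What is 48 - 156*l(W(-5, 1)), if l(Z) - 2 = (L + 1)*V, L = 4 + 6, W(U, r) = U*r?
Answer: -10560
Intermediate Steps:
V = 6 (V = 14 - 2*4 = 14 - 8 = 6)
L = 10
l(Z) = 68 (l(Z) = 2 + (10 + 1)*6 = 2 + 11*6 = 2 + 66 = 68)
48 - 156*l(W(-5, 1)) = 48 - 156*68 = 48 - 10608 = -10560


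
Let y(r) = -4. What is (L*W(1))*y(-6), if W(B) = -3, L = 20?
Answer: 240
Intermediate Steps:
(L*W(1))*y(-6) = (20*(-3))*(-4) = -60*(-4) = 240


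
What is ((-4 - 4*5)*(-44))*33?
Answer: 34848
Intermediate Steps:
((-4 - 4*5)*(-44))*33 = ((-4 - 20)*(-44))*33 = -24*(-44)*33 = 1056*33 = 34848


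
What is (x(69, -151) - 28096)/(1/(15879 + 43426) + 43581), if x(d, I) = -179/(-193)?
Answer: -321572407445/498822242758 ≈ -0.64466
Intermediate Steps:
x(d, I) = 179/193 (x(d, I) = -179*(-1/193) = 179/193)
(x(69, -151) - 28096)/(1/(15879 + 43426) + 43581) = (179/193 - 28096)/(1/(15879 + 43426) + 43581) = -5422349/(193*(1/59305 + 43581)) = -5422349/(193*2584571206/59305) = -5422349/193*59305/2584571206 = -321572407445/498822242758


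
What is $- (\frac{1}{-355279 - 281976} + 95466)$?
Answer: $- \frac{60836185829}{637255} \approx -95466.0$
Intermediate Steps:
$- (\frac{1}{-355279 - 281976} + 95466) = - (\frac{1}{-637255} + 95466) = - (- \frac{1}{637255} + 95466) = \left(-1\right) \frac{60836185829}{637255} = - \frac{60836185829}{637255}$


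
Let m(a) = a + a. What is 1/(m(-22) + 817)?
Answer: 1/773 ≈ 0.0012937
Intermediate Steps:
m(a) = 2*a
1/(m(-22) + 817) = 1/(2*(-22) + 817) = 1/(-44 + 817) = 1/773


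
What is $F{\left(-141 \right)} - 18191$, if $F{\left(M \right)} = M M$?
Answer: $1690$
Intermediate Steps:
$F{\left(M \right)} = M^{2}$
$F{\left(-141 \right)} - 18191 = \left(-141\right)^{2} - 18191 = 19881 - 18191 = 1690$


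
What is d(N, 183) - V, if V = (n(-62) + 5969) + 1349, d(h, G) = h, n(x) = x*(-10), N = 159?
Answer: -7779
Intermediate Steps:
n(x) = -10*x
V = 7938 (V = (-10*(-62) + 5969) + 1349 = (620 + 5969) + 1349 = 6589 + 1349 = 7938)
d(N, 183) - V = 159 - 1*7938 = 159 - 7938 = -7779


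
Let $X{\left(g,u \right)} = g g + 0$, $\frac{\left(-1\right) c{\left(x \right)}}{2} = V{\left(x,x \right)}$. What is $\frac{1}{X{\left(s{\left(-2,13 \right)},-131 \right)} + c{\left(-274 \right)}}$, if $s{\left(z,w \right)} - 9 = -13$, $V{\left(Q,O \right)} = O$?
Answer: $\frac{1}{564} \approx 0.0017731$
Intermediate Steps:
$s{\left(z,w \right)} = -4$ ($s{\left(z,w \right)} = 9 - 13 = -4$)
$c{\left(x \right)} = - 2 x$
$X{\left(g,u \right)} = g^{2}$ ($X{\left(g,u \right)} = g^{2} + 0 = g^{2}$)
$\frac{1}{X{\left(s{\left(-2,13 \right)},-131 \right)} + c{\left(-274 \right)}} = \frac{1}{\left(-4\right)^{2} - -548} = \frac{1}{16 + 548} = \frac{1}{564}$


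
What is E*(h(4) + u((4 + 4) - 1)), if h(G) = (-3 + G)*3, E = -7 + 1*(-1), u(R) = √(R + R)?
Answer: -24 - 8*√14 ≈ -53.933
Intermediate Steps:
u(R) = √2*√R (u(R) = √(2*R) = √2*√R)
E = -8 (E = -7 - 1 = -8)
h(G) = -9 + 3*G
E*(h(4) + u((4 + 4) - 1)) = -8*((-9 + 3*4) + √2*√((4 + 4) - 1)) = -8*((-9 + 12) + √2*√(8 - 1)) = -8*(3 + √2*√7) = -8*(3 + √14) = -24 - 8*√14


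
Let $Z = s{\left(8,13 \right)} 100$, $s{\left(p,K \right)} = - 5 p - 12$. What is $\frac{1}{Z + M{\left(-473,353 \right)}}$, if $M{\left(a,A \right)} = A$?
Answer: $- \frac{1}{4847} \approx -0.00020631$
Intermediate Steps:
$s{\left(p,K \right)} = -12 - 5 p$
$Z = -5200$ ($Z = \left(-12 - 40\right) 100 = \left(-52\right) 100 = -5200$)
$\frac{1}{Z + M{\left(-473,353 \right)}} = \frac{1}{-5200 + 353} = \frac{1}{-4847} = - \frac{1}{4847}$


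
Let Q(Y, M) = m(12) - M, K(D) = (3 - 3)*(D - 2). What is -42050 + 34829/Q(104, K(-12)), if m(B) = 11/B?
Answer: -44602/11 ≈ -4054.7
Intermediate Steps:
K(D) = 0 (K(D) = 0*(-2 + D) = 0)
Q(Y, M) = 11/12 - M
-42050 + 34829/Q(104, K(-12)) = -42050 + 34829/(11/12 - 1*0) = -42050 + 34829/(11/12 + 0) = -42050 + 34829/(11/12) = -42050 + 34829*(12/11) = -42050 + 417948/11 = -44602/11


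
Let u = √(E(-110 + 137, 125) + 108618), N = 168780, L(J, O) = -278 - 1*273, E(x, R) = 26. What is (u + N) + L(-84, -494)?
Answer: 168229 + 2*√27161 ≈ 1.6856e+5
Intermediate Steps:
L(J, O) = -551 (L(J, O) = -278 - 273 = -551)
u = 2*√27161 (u = √(26 + 108618) = √108644 = 2*√27161 ≈ 329.61)
(u + N) + L(-84, -494) = (2*√27161 + 168780) - 551 = (168780 + 2*√27161) - 551 = 168229 + 2*√27161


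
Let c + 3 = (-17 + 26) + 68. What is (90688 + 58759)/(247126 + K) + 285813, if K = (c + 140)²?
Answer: 83721065033/292922 ≈ 2.8581e+5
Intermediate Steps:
c = 74 (c = -3 + ((-17 + 26) + 68) = -3 + (9 + 68) = -3 + 77 = 74)
K = 45796 (K = (74 + 140)² = 214² = 45796)
(90688 + 58759)/(247126 + K) + 285813 = (90688 + 58759)/(247126 + 45796) + 285813 = 149447/292922 + 285813 = 83721065033/292922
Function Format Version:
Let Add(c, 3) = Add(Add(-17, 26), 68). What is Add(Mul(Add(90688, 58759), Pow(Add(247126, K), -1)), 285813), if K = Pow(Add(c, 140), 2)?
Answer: Rational(83721065033, 292922) ≈ 2.8581e+5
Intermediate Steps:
c = 74 (c = Add(-3, Add(Add(-17, 26), 68)) = Add(-3, Add(9, 68)) = Add(-3, 77) = 74)
K = 45796 (K = Pow(Add(74, 140), 2) = Pow(214, 2) = 45796)
Add(Mul(Add(90688, 58759), Pow(Add(247126, K), -1)), 285813) = Add(Mul(Add(90688, 58759), Pow(Add(247126, 45796), -1)), 285813) = Add(Mul(149447, Pow(292922, -1)), 285813) = Add(Mul(149447, Rational(1, 292922)), 285813) = Add(Rational(149447, 292922), 285813) = Rational(83721065033, 292922)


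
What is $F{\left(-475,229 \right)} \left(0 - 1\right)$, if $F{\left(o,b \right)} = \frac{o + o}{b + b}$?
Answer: $\frac{475}{229} \approx 2.0742$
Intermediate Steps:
$F{\left(o,b \right)} = \frac{o}{b}$ ($F{\left(o,b \right)} = \frac{2 o}{2 b} = 2 o \frac{1}{2 b} = \frac{o}{b}$)
$F{\left(-475,229 \right)} \left(0 - 1\right) = - \frac{475}{229} \left(0 - 1\right) = \left(-475\right) \frac{1}{229} \left(-1\right) = \left(- \frac{475}{229}\right) \left(-1\right) = \frac{475}{229}$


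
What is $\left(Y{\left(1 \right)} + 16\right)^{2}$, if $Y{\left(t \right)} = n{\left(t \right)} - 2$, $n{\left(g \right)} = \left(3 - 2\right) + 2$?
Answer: $289$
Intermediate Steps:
$n{\left(g \right)} = 3$ ($n{\left(g \right)} = 1 + 2 = 3$)
$Y{\left(t \right)} = 1$ ($Y{\left(t \right)} = 3 - 2 = 1$)
$\left(Y{\left(1 \right)} + 16\right)^{2} = \left(1 + 16\right)^{2} = 17^{2} = 289$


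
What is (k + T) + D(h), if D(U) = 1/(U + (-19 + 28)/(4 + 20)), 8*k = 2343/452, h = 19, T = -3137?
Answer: -1757833667/560480 ≈ -3136.3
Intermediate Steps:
k = 2343/3616 (k = (2343/452)/8 = (2343*(1/452))/8 = (1/8)*(2343/452) = 2343/3616 ≈ 0.64795)
D(U) = 1/(3/8 + U) (D(U) = 1/(U + 9/24) = 1/(U + 9*(1/24)) = 1/(U + 3/8) = 1/(3/8 + U))
(k + T) + D(h) = (2343/3616 - 3137) + 8/(3 + 8*19) = -11341049/3616 + 8/(3 + 152) = -11341049/3616 + 8/155 = -1757833667/560480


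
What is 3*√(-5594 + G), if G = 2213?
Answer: 21*I*√69 ≈ 174.44*I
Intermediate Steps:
3*√(-5594 + G) = 3*√(-5594 + 2213) = 3*√(-3381) = 3*(7*I*√69) = 21*I*√69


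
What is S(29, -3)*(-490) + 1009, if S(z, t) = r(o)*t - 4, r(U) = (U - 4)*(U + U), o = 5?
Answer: 17669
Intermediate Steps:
r(U) = 2*U*(-4 + U) (r(U) = (-4 + U)*(2*U) = 2*U*(-4 + U))
S(z, t) = -4 + 10*t (S(z, t) = (2*5*(-4 + 5))*t - 4 = (2*5*1)*t - 4 = 10*t - 4 = -4 + 10*t)
S(29, -3)*(-490) + 1009 = (-4 + 10*(-3))*(-490) + 1009 = (-4 - 30)*(-490) + 1009 = -34*(-490) + 1009 = 16660 + 1009 = 17669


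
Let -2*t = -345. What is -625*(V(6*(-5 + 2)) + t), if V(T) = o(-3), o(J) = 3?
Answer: -219375/2 ≈ -1.0969e+5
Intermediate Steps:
t = 345/2 (t = -½*(-345) = 345/2 ≈ 172.50)
V(T) = 3
-625*(V(6*(-5 + 2)) + t) = -625*(3 + 345/2) = -625*351/2 = -219375/2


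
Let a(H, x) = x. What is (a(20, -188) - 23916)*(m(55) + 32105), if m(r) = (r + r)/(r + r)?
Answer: -773883024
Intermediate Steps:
m(r) = 1 (m(r) = (2*r)/((2*r)) = (2*r)*(1/(2*r)) = 1)
(a(20, -188) - 23916)*(m(55) + 32105) = (-188 - 23916)*(1 + 32105) = -24104*32106 = -773883024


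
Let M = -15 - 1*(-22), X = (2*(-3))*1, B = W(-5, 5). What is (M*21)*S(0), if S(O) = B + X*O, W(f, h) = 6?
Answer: 882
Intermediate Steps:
B = 6
X = -6 (X = -6*1 = -6)
M = 7 (M = -15 + 22 = 7)
S(O) = 6 - 6*O
(M*21)*S(0) = (7*21)*(6 - 6*0) = 147*(6 + 0) = 147*6 = 882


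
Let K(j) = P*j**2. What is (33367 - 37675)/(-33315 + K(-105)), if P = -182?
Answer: 1436/679955 ≈ 0.0021119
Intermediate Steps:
K(j) = -182*j**2
(33367 - 37675)/(-33315 + K(-105)) = (33367 - 37675)/(-33315 - 182*(-105)**2) = -4308/(-33315 - 182*11025) = -4308/(-33315 - 2006550) = -4308/(-2039865) = -4308*(-1/2039865) = 1436/679955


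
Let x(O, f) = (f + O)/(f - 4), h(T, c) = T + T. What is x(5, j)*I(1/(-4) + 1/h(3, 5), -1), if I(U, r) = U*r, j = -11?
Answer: 1/30 ≈ 0.033333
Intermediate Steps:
h(T, c) = 2*T
x(O, f) = (O + f)/(-4 + f)
x(5, j)*I(1/(-4) + 1/h(3, 5), -1) = ((5 - 11)/(-4 - 11))*((1/(-4) + 1/(2*3))*(-1)) = (-6/(-15))*((1*(-1/4) + 1/6)*(-1)) = (-1/15*(-6))*((-1/4 + 1*(1/6))*(-1)) = 2*((-1/4 + 1/6)*(-1))/5 = 2*(-1/12*(-1))/5 = (2/5)*(1/12) = 1/30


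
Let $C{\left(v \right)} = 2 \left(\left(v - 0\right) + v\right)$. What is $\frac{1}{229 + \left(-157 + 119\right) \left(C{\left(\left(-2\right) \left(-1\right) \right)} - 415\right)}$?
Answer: $\frac{1}{15695} \approx 6.3715 \cdot 10^{-5}$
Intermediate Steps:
$C{\left(v \right)} = 4 v$ ($C{\left(v \right)} = 2 \left(\left(v + 0\right) + v\right) = 2 \left(v + v\right) = 2 \cdot 2 v = 4 v$)
$\frac{1}{229 + \left(-157 + 119\right) \left(C{\left(\left(-2\right) \left(-1\right) \right)} - 415\right)} = \frac{1}{229 + \left(-157 + 119\right) \left(4 \left(\left(-2\right) \left(-1\right)\right) - 415\right)} = \frac{1}{229 - 38 \left(4 \cdot 2 - 415\right)} = \frac{1}{229 - 38 \left(8 - 415\right)} = \frac{1}{229 - -15466} = \frac{1}{229 + 15466} = \frac{1}{15695}$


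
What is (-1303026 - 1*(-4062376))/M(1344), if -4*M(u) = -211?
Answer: 11037400/211 ≈ 52310.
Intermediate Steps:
M(u) = 211/4 (M(u) = -¼*(-211) = 211/4)
(-1303026 - 1*(-4062376))/M(1344) = (-1303026 - 1*(-4062376))/(211/4) = (-1303026 + 4062376)*(4/211) = 2759350*(4/211) = 11037400/211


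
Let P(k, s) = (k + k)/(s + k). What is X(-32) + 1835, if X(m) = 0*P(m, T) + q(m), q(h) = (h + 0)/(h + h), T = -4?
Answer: 3671/2 ≈ 1835.5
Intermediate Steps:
P(k, s) = 2*k/(k + s) (P(k, s) = (2*k)/(k + s) = 2*k/(k + s))
q(h) = ½ (q(h) = h/((2*h)) = h*(1/(2*h)) = ½)
X(m) = ½ (X(m) = 0*(2*m/(m - 4)) + ½ = 0*(2*m/(-4 + m)) + ½ = 0 + ½ = ½)
X(-32) + 1835 = ½ + 1835 = 3671/2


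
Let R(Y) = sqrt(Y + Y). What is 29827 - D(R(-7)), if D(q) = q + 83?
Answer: 29744 - I*sqrt(14) ≈ 29744.0 - 3.7417*I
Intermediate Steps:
R(Y) = sqrt(2)*sqrt(Y) (R(Y) = sqrt(2*Y) = sqrt(2)*sqrt(Y))
D(q) = 83 + q
29827 - D(R(-7)) = 29827 - (83 + sqrt(2)*sqrt(-7)) = 29827 - (83 + sqrt(2)*(I*sqrt(7))) = 29827 - (83 + I*sqrt(14)) = 29827 + (-83 - I*sqrt(14)) = 29744 - I*sqrt(14)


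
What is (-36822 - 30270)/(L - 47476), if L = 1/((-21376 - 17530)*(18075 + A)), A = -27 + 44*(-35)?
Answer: 43090524558816/30491947534049 ≈ 1.4132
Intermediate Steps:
A = -1567 (A = -27 - 1540 = -1567)
L = -1/642260248 (L = 1/((-21376 - 17530)*(18075 - 1567)) = 1/(-38906*16508) = 1/(-642260248) = -1/642260248 ≈ -1.5570e-9)
(-36822 - 30270)/(L - 47476) = (-36822 - 30270)/(-1/642260248 - 47476) = -67092/(-30491947534049/642260248) = -67092*(-642260248/30491947534049) = 43090524558816/30491947534049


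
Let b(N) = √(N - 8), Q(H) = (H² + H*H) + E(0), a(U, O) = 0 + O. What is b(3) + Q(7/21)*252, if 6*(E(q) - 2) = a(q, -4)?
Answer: 392 + I*√5 ≈ 392.0 + 2.2361*I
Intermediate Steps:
a(U, O) = O
E(q) = 4/3 (E(q) = 2 + (⅙)*(-4) = 2 - ⅔ = 4/3)
Q(H) = 4/3 + 2*H² (Q(H) = (H² + H*H) + 4/3 = (H² + H²) + 4/3 = 2*H² + 4/3 = 4/3 + 2*H²)
b(N) = √(-8 + N)
b(3) + Q(7/21)*252 = √(-8 + 3) + (4/3 + 2*(7/21)²)*252 = √(-5) + (4/3 + 2*(7*(1/21))²)*252 = I*√5 + (4/3 + 2*(⅓)²)*252 = I*√5 + (4/3 + 2*(⅑))*252 = I*√5 + (4/3 + 2/9)*252 = I*√5 + (14/9)*252 = I*√5 + 392 = 392 + I*√5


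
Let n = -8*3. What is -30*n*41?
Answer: 29520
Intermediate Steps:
n = -24
-30*n*41 = -30*(-24)*41 = 720*41 = 29520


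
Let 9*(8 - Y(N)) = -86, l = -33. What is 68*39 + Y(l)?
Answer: 24026/9 ≈ 2669.6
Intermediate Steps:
Y(N) = 158/9 (Y(N) = 8 - ⅑*(-86) = 8 + 86/9 = 158/9)
68*39 + Y(l) = 68*39 + 158/9 = 2652 + 158/9 = 24026/9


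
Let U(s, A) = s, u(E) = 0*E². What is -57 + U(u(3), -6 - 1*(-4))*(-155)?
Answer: -57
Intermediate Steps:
u(E) = 0
-57 + U(u(3), -6 - 1*(-4))*(-155) = -57 + 0*(-155) = -57 + 0 = -57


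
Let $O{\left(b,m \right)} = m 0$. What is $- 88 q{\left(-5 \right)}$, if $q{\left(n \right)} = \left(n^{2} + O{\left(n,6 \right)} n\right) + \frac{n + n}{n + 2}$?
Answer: $- \frac{7480}{3} \approx -2493.3$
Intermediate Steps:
$O{\left(b,m \right)} = 0$
$q{\left(n \right)} = n^{2} + \frac{2 n}{2 + n}$ ($q{\left(n \right)} = \left(n^{2} + 0 n\right) + \frac{n + n}{n + 2} = \left(n^{2} + 0\right) + \frac{2 n}{2 + n} = n^{2} + \frac{2 n}{2 + n}$)
$- 88 q{\left(-5 \right)} = - 88 \left(- \frac{5 \left(2 + \left(-5\right)^{2} + 2 \left(-5\right)\right)}{2 - 5}\right) = - 88 \left(- \frac{5 \left(2 + 25 - 10\right)}{-3}\right) = - 88 \left(\left(-5\right) \left(- \frac{1}{3}\right) 17\right) = - \frac{88 \cdot 85}{3} = \left(-1\right) \frac{7480}{3} = - \frac{7480}{3}$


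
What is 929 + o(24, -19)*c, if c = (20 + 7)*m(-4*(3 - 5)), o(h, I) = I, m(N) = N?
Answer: -3175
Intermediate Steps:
c = 216 (c = (20 + 7)*(-4*(3 - 5)) = 27*(-4*(-2)) = 27*8 = 216)
929 + o(24, -19)*c = 929 - 19*216 = 929 - 4104 = -3175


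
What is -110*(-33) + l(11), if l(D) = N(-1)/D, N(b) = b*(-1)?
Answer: 39931/11 ≈ 3630.1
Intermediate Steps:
N(b) = -b
l(D) = 1/D (l(D) = (-1*(-1))/D = 1/D)
-110*(-33) + l(11) = -110*(-33) + 1/11 = 3630 + 1/11 = 39931/11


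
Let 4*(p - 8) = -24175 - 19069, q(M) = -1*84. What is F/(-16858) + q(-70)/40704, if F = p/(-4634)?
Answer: -145870895/66245736256 ≈ -0.0022020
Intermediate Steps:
q(M) = -84
p = -10803 (p = 8 + (-24175 - 19069)/4 = 8 + (¼)*(-43244) = 8 - 10811 = -10803)
F = 10803/4634 (F = -10803/(-4634) = -10803*(-1/4634) = 10803/4634 ≈ 2.3312)
F/(-16858) + q(-70)/40704 = (10803/4634)/(-16858) - 84/40704 = (10803/4634)*(-1/16858) - 84*1/40704 = -10803/78119972 - 7/3392 = -145870895/66245736256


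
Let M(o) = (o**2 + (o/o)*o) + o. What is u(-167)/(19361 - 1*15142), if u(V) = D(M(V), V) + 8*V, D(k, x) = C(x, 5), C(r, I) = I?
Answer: -1331/4219 ≈ -0.31548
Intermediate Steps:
M(o) = o**2 + 2*o (M(o) = (o**2 + 1*o) + o = (o**2 + o) + o = (o + o**2) + o = o**2 + 2*o)
D(k, x) = 5
u(V) = 5 + 8*V
u(-167)/(19361 - 1*15142) = (5 + 8*(-167))/(19361 - 1*15142) = (5 - 1336)/(19361 - 15142) = -1331/4219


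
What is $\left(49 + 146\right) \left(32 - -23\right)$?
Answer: $10725$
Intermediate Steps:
$\left(49 + 146\right) \left(32 - -23\right) = 195 \left(32 + 23\right) = 195 \cdot 55 = 10725$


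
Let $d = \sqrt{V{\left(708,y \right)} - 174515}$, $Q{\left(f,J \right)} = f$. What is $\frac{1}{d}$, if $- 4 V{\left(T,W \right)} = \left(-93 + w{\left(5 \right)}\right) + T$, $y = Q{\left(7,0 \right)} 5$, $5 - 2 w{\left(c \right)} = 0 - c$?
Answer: $- \frac{i \sqrt{174670}}{174670} \approx - 0.0023927 i$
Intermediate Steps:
$w{\left(c \right)} = \frac{5}{2} + \frac{c}{2}$ ($w{\left(c \right)} = \frac{5}{2} - \frac{0 - c}{2} = \frac{5}{2} - \frac{\left(-1\right) c}{2} = \frac{5}{2} + \frac{c}{2}$)
$y = 35$ ($y = 7 \cdot 5 = 35$)
$V{\left(T,W \right)} = 22 - \frac{T}{4}$ ($V{\left(T,W \right)} = - \frac{\left(-93 + \left(\frac{5}{2} + \frac{1}{2} \cdot 5\right)\right) + T}{4} = - \frac{\left(-93 + \left(\frac{5}{2} + \frac{5}{2}\right)\right) + T}{4} = - \frac{\left(-93 + 5\right) + T}{4} = - \frac{-88 + T}{4} = 22 - \frac{T}{4}$)
$d = i \sqrt{174670}$ ($d = \sqrt{\left(22 - 177\right) - 174515} = \sqrt{-155 - 174515} = \sqrt{-174670} = i \sqrt{174670} \approx 417.94 i$)
$\frac{1}{d} = \frac{1}{i \sqrt{174670}} = - \frac{i \sqrt{174670}}{174670}$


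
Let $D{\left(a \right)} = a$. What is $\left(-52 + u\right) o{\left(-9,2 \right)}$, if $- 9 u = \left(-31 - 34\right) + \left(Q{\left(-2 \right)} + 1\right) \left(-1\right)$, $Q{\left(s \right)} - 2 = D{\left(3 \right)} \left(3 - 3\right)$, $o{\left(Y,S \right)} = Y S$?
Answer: $800$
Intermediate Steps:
$o{\left(Y,S \right)} = S Y$
$Q{\left(s \right)} = 2$ ($Q{\left(s \right)} = 2 + 3 \left(3 - 3\right) = 2 + 3 \cdot 0 = 2 + 0 = 2$)
$u = \frac{68}{9}$ ($u = - \frac{\left(-31 - 34\right) + \left(2 + 1\right) \left(-1\right)}{9} = - \frac{-65 + 3 \left(-1\right)}{9} = - \frac{-65 - 3}{9} = \left(- \frac{1}{9}\right) \left(-68\right) = \frac{68}{9} \approx 7.5556$)
$\left(-52 + u\right) o{\left(-9,2 \right)} = \left(-52 + \frac{68}{9}\right) 2 \left(-9\right) = \left(- \frac{400}{9}\right) \left(-18\right) = 800$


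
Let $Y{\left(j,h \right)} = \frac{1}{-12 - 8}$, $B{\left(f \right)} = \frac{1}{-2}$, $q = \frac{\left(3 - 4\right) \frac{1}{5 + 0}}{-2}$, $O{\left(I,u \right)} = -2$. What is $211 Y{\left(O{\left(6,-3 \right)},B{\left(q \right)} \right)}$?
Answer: $- \frac{211}{20} \approx -10.55$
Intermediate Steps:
$q = \frac{1}{10}$ ($q = - \frac{1}{5} \left(- \frac{1}{2}\right) = \left(-1\right) \frac{1}{5} \left(- \frac{1}{2}\right) = \left(- \frac{1}{5}\right) \left(- \frac{1}{2}\right) = \frac{1}{10} \approx 0.1$)
$B{\left(f \right)} = - \frac{1}{2}$
$Y{\left(j,h \right)} = - \frac{1}{20}$ ($Y{\left(j,h \right)} = \frac{1}{-20} = - \frac{1}{20}$)
$211 Y{\left(O{\left(6,-3 \right)},B{\left(q \right)} \right)} = 211 \left(- \frac{1}{20}\right) = - \frac{211}{20}$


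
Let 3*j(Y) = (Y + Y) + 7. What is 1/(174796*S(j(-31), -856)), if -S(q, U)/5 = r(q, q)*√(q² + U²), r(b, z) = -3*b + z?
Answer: -9*√6597649/634283460032200 ≈ -3.6446e-11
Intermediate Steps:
r(b, z) = z - 3*b
j(Y) = 7/3 + 2*Y/3 (j(Y) = ((Y + Y) + 7)/3 = (2*Y + 7)/3 = (7 + 2*Y)/3 = 7/3 + 2*Y/3)
S(q, U) = 10*q*√(U² + q²) (S(q, U) = -5*(q - 3*q)*√(q² + U²) = -5*(-2*q)*√(U² + q²) = -(-10)*q*√(U² + q²) = 10*q*√(U² + q²))
1/(174796*S(j(-31), -856)) = 1/(174796*((10*(7/3 + (⅔)*(-31))*√((-856)² + (7/3 + (⅔)*(-31))²)))) = 1/(174796*((10*(7/3 - 62/3)*√(732736 + (7/3 - 62/3)²)))) = 1/(174796*((10*(-55/3)*√(732736 + (-55/3)²)))) = 1/(174796*((10*(-55/3)*√(732736 + 3025/9)))) = 1/(174796*((10*(-55/3)*√(6597649/9)))) = 1/(174796*((10*(-55/3)*(√6597649/3)))) = 1/(174796*((-550*√6597649/9))) = (-9*√6597649/3628706950)/174796 = -9*√6597649/634283460032200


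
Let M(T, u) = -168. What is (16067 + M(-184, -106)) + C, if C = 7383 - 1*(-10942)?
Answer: 34224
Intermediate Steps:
C = 18325 (C = 7383 + 10942 = 18325)
(16067 + M(-184, -106)) + C = (16067 - 168) + 18325 = 15899 + 18325 = 34224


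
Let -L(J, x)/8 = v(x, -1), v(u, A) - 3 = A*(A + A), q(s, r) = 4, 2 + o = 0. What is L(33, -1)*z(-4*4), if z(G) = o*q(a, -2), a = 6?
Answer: 320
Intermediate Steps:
o = -2 (o = -2 + 0 = -2)
v(u, A) = 3 + 2*A² (v(u, A) = 3 + A*(A + A) = 3 + A*(2*A) = 3 + 2*A²)
z(G) = -8 (z(G) = -2*4 = -8)
L(J, x) = -40 (L(J, x) = -8*(3 + 2*(-1)²) = -8*(3 + 2*1) = -8*(3 + 2) = -8*5 = -40)
L(33, -1)*z(-4*4) = -40*(-8) = 320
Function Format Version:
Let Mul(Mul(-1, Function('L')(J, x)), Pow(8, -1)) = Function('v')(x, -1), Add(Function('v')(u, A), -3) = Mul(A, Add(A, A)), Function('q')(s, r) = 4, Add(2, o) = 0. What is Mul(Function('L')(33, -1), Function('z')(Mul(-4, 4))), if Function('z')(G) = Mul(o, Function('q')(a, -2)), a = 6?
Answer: 320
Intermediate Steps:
o = -2 (o = Add(-2, 0) = -2)
Function('v')(u, A) = Add(3, Mul(2, Pow(A, 2))) (Function('v')(u, A) = Add(3, Mul(A, Add(A, A))) = Add(3, Mul(A, Mul(2, A))) = Add(3, Mul(2, Pow(A, 2))))
Function('z')(G) = -8 (Function('z')(G) = Mul(-2, 4) = -8)
Function('L')(J, x) = -40 (Function('L')(J, x) = Mul(-8, Add(3, Mul(2, Pow(-1, 2)))) = Mul(-8, Add(3, Mul(2, 1))) = Mul(-8, Add(3, 2)) = Mul(-8, 5) = -40)
Mul(Function('L')(33, -1), Function('z')(Mul(-4, 4))) = Mul(-40, -8) = 320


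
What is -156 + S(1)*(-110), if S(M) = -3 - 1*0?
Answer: 174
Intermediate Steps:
S(M) = -3 (S(M) = -3 + 0 = -3)
-156 + S(1)*(-110) = -156 - 3*(-110) = -156 + 330 = 174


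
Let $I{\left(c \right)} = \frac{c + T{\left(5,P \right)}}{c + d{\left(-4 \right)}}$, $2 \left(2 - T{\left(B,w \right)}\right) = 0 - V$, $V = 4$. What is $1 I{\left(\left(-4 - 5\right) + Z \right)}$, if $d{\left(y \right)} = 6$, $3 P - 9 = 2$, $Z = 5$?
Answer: $0$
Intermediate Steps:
$P = \frac{11}{3}$ ($P = 3 + \frac{1}{3} \cdot 2 = 3 + \frac{2}{3} = \frac{11}{3} \approx 3.6667$)
$T{\left(B,w \right)} = 4$ ($T{\left(B,w \right)} = 2 - \frac{0 - 4}{2} = 2 - -2 = 2 + 2 = 4$)
$I{\left(c \right)} = \frac{4 + c}{6 + c}$ ($I{\left(c \right)} = \frac{c + 4}{c + 6} = \frac{4 + c}{6 + c}$)
$1 I{\left(\left(-4 - 5\right) + Z \right)} = 1 \frac{4 + \left(\left(-4 - 5\right) + 5\right)}{6 + \left(\left(-4 - 5\right) + 5\right)} = 1 \frac{4 + \left(-9 + 5\right)}{6 + \left(-9 + 5\right)} = 1 \frac{4 - 4}{6 - 4} = 1 \cdot \frac{1}{2} \cdot 0 = 1 \cdot 0 = 0$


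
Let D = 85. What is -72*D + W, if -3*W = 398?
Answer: -18758/3 ≈ -6252.7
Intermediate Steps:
W = -398/3 (W = -⅓*398 = -398/3 ≈ -132.67)
-72*D + W = -72*85 - 398/3 = -6120 - 398/3 = -18758/3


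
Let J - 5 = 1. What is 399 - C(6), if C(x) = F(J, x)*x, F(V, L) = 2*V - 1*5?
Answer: 357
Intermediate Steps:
J = 6 (J = 5 + 1 = 6)
F(V, L) = -5 + 2*V (F(V, L) = 2*V - 5 = -5 + 2*V)
C(x) = 7*x (C(x) = (-5 + 2*6)*x = (-5 + 12)*x = 7*x)
399 - C(6) = 399 - 7*6 = 399 - 1*42 = 399 - 42 = 357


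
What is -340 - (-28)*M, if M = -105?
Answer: -3280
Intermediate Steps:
-340 - (-28)*M = -340 - (-28)*(-105) = -340 - 28*105 = -340 - 2940 = -3280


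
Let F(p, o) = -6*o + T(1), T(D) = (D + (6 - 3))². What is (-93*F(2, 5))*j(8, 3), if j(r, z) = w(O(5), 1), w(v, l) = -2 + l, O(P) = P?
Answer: -1302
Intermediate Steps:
T(D) = (3 + D)² (T(D) = (D + 3)² = (3 + D)²)
F(p, o) = 16 - 6*o (F(p, o) = -6*o + (3 + 1)² = -6*o + 4² = -6*o + 16 = 16 - 6*o)
j(r, z) = -1 (j(r, z) = -2 + 1 = -1)
(-93*F(2, 5))*j(8, 3) = -93*(16 - 6*5)*(-1) = -93*(16 - 30)*(-1) = -93*(-14)*(-1) = 1302*(-1) = -1302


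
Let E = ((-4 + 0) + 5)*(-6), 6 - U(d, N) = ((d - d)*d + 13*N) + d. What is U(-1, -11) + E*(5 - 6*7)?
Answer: 372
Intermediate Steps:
U(d, N) = 6 - d - 13*N (U(d, N) = 6 - (((d - d)*d + 13*N) + d) = 6 - ((0*d + 13*N) + d) = 6 - ((0 + 13*N) + d) = 6 - (13*N + d) = 6 - (d + 13*N) = 6 + (-d - 13*N) = 6 - d - 13*N)
E = -6 (E = (-4 + 5)*(-6) = 1*(-6) = -6)
U(-1, -11) + E*(5 - 6*7) = (6 - 1*(-1) - 13*(-11)) - 6*(5 - 6*7) = (6 + 1 + 143) - 6*(5 - 42) = 150 - 6*(-37) = 150 + 222 = 372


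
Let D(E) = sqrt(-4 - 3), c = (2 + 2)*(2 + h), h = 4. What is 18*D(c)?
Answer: 18*I*sqrt(7) ≈ 47.624*I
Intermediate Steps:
c = 24 (c = (2 + 2)*(2 + 4) = 4*6 = 24)
D(E) = I*sqrt(7) (D(E) = sqrt(-7) = I*sqrt(7))
18*D(c) = 18*(I*sqrt(7)) = 18*I*sqrt(7)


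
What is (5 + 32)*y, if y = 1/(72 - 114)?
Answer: -37/42 ≈ -0.88095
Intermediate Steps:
y = -1/42 (y = 1/(-42) = -1/42 ≈ -0.023810)
(5 + 32)*y = (5 + 32)*(-1/42) = 37*(-1/42) = -37/42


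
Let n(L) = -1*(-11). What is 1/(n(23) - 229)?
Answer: -1/218 ≈ -0.0045872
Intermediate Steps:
n(L) = 11
1/(n(23) - 229) = 1/(11 - 229) = 1/(-218) = -1/218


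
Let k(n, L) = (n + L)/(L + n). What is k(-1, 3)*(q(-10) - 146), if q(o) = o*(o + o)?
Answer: 54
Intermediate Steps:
q(o) = 2*o**2 (q(o) = o*(2*o) = 2*o**2)
k(n, L) = 1 (k(n, L) = (L + n)/(L + n) = 1)
k(-1, 3)*(q(-10) - 146) = 1*(2*(-10)**2 - 146) = 1*(2*100 - 146) = 1*(200 - 146) = 1*54 = 54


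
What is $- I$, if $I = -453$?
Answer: $453$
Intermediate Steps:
$- I = \left(-1\right) \left(-453\right) = 453$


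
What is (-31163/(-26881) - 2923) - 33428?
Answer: -977120068/26881 ≈ -36350.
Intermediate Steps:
(-31163/(-26881) - 2923) - 33428 = (-31163*(-1/26881) - 2923) - 33428 = (31163/26881 - 2923) - 33428 = -78542000/26881 - 33428 = -977120068/26881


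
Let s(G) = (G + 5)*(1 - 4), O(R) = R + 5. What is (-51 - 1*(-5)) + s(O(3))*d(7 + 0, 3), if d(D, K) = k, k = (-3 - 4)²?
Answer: -1957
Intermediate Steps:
O(R) = 5 + R
k = 49 (k = (-7)² = 49)
d(D, K) = 49
s(G) = -15 - 3*G (s(G) = (5 + G)*(-3) = -15 - 3*G)
(-51 - 1*(-5)) + s(O(3))*d(7 + 0, 3) = (-51 - 1*(-5)) + (-15 - 3*(5 + 3))*49 = (-51 + 5) + (-15 - 3*8)*49 = -46 + (-15 - 24)*49 = -46 - 39*49 = -46 - 1911 = -1957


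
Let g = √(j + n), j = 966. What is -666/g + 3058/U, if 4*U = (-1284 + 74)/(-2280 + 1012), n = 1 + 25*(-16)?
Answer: 705008/55 - 74*√7/7 ≈ 12790.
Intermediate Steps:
n = -399 (n = 1 - 400 = -399)
g = 9*√7 (g = √(966 - 399) = √567 = 9*√7 ≈ 23.812)
U = 605/2536 (U = ((-1284 + 74)/(-2280 + 1012))/4 = (-1210/(-1268))/4 = (-1210*(-1/1268))/4 = (¼)*(605/634) = 605/2536 ≈ 0.23856)
-666/g + 3058/U = -666*√7/63 + 3058/(605/2536) = -74*√7/7 + 3058*(2536/605) = -74*√7/7 + 705008/55 = 705008/55 - 74*√7/7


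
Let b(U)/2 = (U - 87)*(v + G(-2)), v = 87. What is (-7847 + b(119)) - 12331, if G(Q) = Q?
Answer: -14738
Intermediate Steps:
b(U) = -14790 + 170*U (b(U) = 2*((U - 87)*(87 - 2)) = 2*((-87 + U)*85) = 2*(-7395 + 85*U) = -14790 + 170*U)
(-7847 + b(119)) - 12331 = (-7847 + (-14790 + 170*119)) - 12331 = (-7847 + (-14790 + 20230)) - 12331 = (-7847 + 5440) - 12331 = -2407 - 12331 = -14738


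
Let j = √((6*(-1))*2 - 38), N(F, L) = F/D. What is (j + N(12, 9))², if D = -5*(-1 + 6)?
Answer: (-12 + 125*I*√2)²/625 ≈ -49.77 - 6.7882*I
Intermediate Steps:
D = -25 (D = -5*5 = -25)
N(F, L) = -F/25 (N(F, L) = F/(-25) = F*(-1/25) = -F/25)
j = 5*I*√2 (j = √(-6*2 - 38) = √(-12 - 38) = √(-50) = 5*I*√2 ≈ 7.0711*I)
(j + N(12, 9))² = (5*I*√2 - 1/25*12)² = (5*I*√2 - 12/25)² = (-12/25 + 5*I*√2)²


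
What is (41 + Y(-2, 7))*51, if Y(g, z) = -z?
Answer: 1734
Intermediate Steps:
(41 + Y(-2, 7))*51 = (41 - 1*7)*51 = (41 - 7)*51 = 34*51 = 1734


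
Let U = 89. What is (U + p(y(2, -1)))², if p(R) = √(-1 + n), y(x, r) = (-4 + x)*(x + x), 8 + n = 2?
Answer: (89 + I*√7)² ≈ 7914.0 + 470.94*I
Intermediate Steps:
n = -6 (n = -8 + 2 = -6)
y(x, r) = 2*x*(-4 + x) (y(x, r) = (-4 + x)*(2*x) = 2*x*(-4 + x))
p(R) = I*√7 (p(R) = √(-1 - 6) = √(-7) = I*√7)
(U + p(y(2, -1)))² = (89 + I*√7)²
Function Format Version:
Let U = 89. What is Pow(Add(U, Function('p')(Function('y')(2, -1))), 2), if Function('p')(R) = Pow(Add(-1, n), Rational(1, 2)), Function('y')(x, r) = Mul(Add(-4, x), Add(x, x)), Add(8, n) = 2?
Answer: Pow(Add(89, Mul(I, Pow(7, Rational(1, 2)))), 2) ≈ Add(7914.0, Mul(470.94, I))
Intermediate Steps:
n = -6 (n = Add(-8, 2) = -6)
Function('y')(x, r) = Mul(2, x, Add(-4, x)) (Function('y')(x, r) = Mul(Add(-4, x), Mul(2, x)) = Mul(2, x, Add(-4, x)))
Function('p')(R) = Mul(I, Pow(7, Rational(1, 2))) (Function('p')(R) = Pow(Add(-1, -6), Rational(1, 2)) = Pow(-7, Rational(1, 2)) = Mul(I, Pow(7, Rational(1, 2))))
Pow(Add(U, Function('p')(Function('y')(2, -1))), 2) = Pow(Add(89, Mul(I, Pow(7, Rational(1, 2)))), 2)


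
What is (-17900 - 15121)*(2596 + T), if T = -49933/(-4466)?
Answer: -384485594049/4466 ≈ -8.6092e+7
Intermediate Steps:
T = 49933/4466 (T = -49933*(-1/4466) = 49933/4466 ≈ 11.181)
(-17900 - 15121)*(2596 + T) = (-17900 - 15121)*(2596 + 49933/4466) = -33021*11643669/4466 = -384485594049/4466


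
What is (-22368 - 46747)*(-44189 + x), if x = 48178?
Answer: -275699735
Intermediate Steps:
(-22368 - 46747)*(-44189 + x) = (-22368 - 46747)*(-44189 + 48178) = -69115*3989 = -275699735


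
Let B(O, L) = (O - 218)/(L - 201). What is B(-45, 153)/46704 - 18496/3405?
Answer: -13821096439/2544433920 ≈ -5.4319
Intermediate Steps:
B(O, L) = (-218 + O)/(-201 + L)
B(-45, 153)/46704 - 18496/3405 = ((-218 - 45)/(-201 + 153))/46704 - 18496/3405 = (-263/(-48))*(1/46704) - 18496*1/3405 = -1/48*(-263)*(1/46704) - 18496/3405 = (263/48)*(1/46704) - 18496/3405 = 263/2241792 - 18496/3405 = -13821096439/2544433920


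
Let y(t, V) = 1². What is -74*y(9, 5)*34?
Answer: -2516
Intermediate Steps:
y(t, V) = 1
-74*y(9, 5)*34 = -74*1*34 = -74*34 = -2516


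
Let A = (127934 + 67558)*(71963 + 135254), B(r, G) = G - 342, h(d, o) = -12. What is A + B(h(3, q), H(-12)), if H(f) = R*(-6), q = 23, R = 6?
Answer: 40509265386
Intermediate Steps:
H(f) = -36 (H(f) = 6*(-6) = -36)
B(r, G) = -342 + G
A = 40509265764 (A = 195492*207217 = 40509265764)
A + B(h(3, q), H(-12)) = 40509265764 + (-342 - 36) = 40509265764 - 378 = 40509265386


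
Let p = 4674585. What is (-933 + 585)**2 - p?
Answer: -4553481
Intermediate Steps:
(-933 + 585)**2 - p = (-933 + 585)**2 - 1*4674585 = (-348)**2 - 4674585 = 121104 - 4674585 = -4553481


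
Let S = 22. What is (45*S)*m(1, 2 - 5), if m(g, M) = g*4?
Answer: 3960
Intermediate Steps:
m(g, M) = 4*g
(45*S)*m(1, 2 - 5) = (45*22)*(4*1) = 990*4 = 3960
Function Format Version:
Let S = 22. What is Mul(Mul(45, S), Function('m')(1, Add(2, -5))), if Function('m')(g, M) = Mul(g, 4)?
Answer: 3960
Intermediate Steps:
Function('m')(g, M) = Mul(4, g)
Mul(Mul(45, S), Function('m')(1, Add(2, -5))) = Mul(Mul(45, 22), Mul(4, 1)) = Mul(990, 4) = 3960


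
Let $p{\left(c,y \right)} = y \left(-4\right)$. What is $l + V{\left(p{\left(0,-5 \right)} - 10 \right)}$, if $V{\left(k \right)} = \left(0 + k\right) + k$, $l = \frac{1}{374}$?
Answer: $\frac{7481}{374} \approx 20.003$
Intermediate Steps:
$p{\left(c,y \right)} = - 4 y$
$l = \frac{1}{374} \approx 0.0026738$
$V{\left(k \right)} = 2 k$ ($V{\left(k \right)} = k + k = 2 k$)
$l + V{\left(p{\left(0,-5 \right)} - 10 \right)} = \frac{1}{374} + 2 \left(\left(-4\right) \left(-5\right) - 10\right) = \frac{1}{374} + 2 \left(20 - 10\right) = \frac{1}{374} + 2 \cdot 10 = \frac{1}{374} + 20 = \frac{7481}{374}$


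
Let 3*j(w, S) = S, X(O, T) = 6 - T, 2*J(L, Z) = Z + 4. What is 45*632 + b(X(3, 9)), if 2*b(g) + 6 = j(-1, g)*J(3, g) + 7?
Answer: 113761/4 ≈ 28440.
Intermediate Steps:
J(L, Z) = 2 + Z/2 (J(L, Z) = (Z + 4)/2 = (4 + Z)/2 = 2 + Z/2)
j(w, S) = S/3
b(g) = 1/2 + g*(2 + g/2)/6 (b(g) = -3 + ((g/3)*(2 + g/2) + 7)/2 = -3 + (g*(2 + g/2)/3 + 7)/2 = -3 + (7 + g*(2 + g/2)/3)/2 = -3 + (7/2 + g*(2 + g/2)/6) = 1/2 + g*(2 + g/2)/6)
45*632 + b(X(3, 9)) = 45*632 + (1/2 + (6 - 1*9)*(4 + (6 - 1*9))/12) = 28440 + (1/2 + (6 - 9)*(4 + (6 - 9))/12) = 28440 + (1/2 + (1/12)*(-3)*(4 - 3)) = 28440 + (1/2 + (1/12)*(-3)*1) = 28440 + (1/2 - 1/4) = 28440 + 1/4 = 113761/4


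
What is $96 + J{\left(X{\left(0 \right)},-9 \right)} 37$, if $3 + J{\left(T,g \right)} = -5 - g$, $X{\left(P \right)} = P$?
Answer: $133$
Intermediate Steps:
$J{\left(T,g \right)} = -8 - g$ ($J{\left(T,g \right)} = -3 - \left(5 + g\right) = -8 - g$)
$96 + J{\left(X{\left(0 \right)},-9 \right)} 37 = 96 + \left(-8 - -9\right) 37 = 96 + \left(-8 + 9\right) 37 = 96 + 1 \cdot 37 = 96 + 37 = 133$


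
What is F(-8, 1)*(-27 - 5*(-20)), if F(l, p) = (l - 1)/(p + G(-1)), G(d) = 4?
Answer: -657/5 ≈ -131.40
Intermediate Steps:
F(l, p) = (-1 + l)/(4 + p) (F(l, p) = (l - 1)/(p + 4) = (-1 + l)/(4 + p))
F(-8, 1)*(-27 - 5*(-20)) = ((-1 - 8)/(4 + 1))*(-27 - 5*(-20)) = (-9/5)*(-27 + 100) = ((⅕)*(-9))*73 = -9/5*73 = -657/5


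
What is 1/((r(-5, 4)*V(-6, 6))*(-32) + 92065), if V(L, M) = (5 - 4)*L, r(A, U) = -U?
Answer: 1/91297 ≈ 1.0953e-5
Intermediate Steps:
V(L, M) = L (V(L, M) = 1*L = L)
1/((r(-5, 4)*V(-6, 6))*(-32) + 92065) = 1/((-1*4*(-6))*(-32) + 92065) = 1/(-4*(-6)*(-32) + 92065) = 1/(24*(-32) + 92065) = 1/(-768 + 92065) = 1/91297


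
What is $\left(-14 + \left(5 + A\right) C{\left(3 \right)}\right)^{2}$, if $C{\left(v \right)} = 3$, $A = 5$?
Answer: $256$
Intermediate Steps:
$\left(-14 + \left(5 + A\right) C{\left(3 \right)}\right)^{2} = \left(-14 + \left(5 + 5\right) 3\right)^{2} = \left(-14 + 10 \cdot 3\right)^{2} = \left(-14 + 30\right)^{2} = 16^{2} = 256$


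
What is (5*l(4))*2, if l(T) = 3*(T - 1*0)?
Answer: 120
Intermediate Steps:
l(T) = 3*T (l(T) = 3*(T + 0) = 3*T)
(5*l(4))*2 = (5*(3*4))*2 = (5*12)*2 = 60*2 = 120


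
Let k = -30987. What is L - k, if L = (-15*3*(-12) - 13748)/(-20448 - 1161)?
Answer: 669611291/21609 ≈ 30988.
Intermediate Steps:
L = 13208/21609 (L = (-45*(-12) - 13748)/(-21609) = (540 - 13748)*(-1/21609) = -13208*(-1/21609) = 13208/21609 ≈ 0.61123)
L - k = 13208/21609 - 1*(-30987) = 13208/21609 + 30987 = 669611291/21609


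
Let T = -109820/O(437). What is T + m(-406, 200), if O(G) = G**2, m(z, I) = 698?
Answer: 7009818/10051 ≈ 697.42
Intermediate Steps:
T = -5780/10051 (T = -109820/(437**2) = -109820/190969 = -109820*1/190969 = -5780/10051 ≈ -0.57507)
T + m(-406, 200) = -5780/10051 + 698 = 7009818/10051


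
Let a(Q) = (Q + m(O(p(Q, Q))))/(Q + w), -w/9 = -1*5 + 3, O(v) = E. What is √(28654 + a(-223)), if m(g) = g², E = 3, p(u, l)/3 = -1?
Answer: 2*√301057055/205 ≈ 169.28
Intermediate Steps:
p(u, l) = -3 (p(u, l) = 3*(-1) = -3)
O(v) = 3
w = 18 (w = -9*(-1*5 + 3) = -9*(-5 + 3) = -9*(-2) = 18)
a(Q) = (9 + Q)/(18 + Q) (a(Q) = (Q + 3²)/(Q + 18) = (Q + 9)/(18 + Q) = (9 + Q)/(18 + Q))
√(28654 + a(-223)) = √(28654 + (9 - 223)/(18 - 223)) = √(28654 - 214/(-205)) = √(28654 - 1/205*(-214)) = √(28654 + 214/205) = √(5874284/205) = 2*√301057055/205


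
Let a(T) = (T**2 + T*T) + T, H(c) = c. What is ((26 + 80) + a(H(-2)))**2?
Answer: 12544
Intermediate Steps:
a(T) = T + 2*T**2 (a(T) = (T**2 + T**2) + T = 2*T**2 + T = T + 2*T**2)
((26 + 80) + a(H(-2)))**2 = ((26 + 80) - 2*(1 + 2*(-2)))**2 = (106 - 2*(1 - 4))**2 = (106 - 2*(-3))**2 = (106 + 6)**2 = 112**2 = 12544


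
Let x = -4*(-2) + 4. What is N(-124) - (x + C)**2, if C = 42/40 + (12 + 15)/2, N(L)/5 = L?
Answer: -529961/400 ≈ -1324.9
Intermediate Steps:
N(L) = 5*L
C = 291/20 (C = 42*(1/40) + 27*(1/2) = 21/20 + 27/2 = 291/20 ≈ 14.550)
x = 12 (x = -4*(-2) + 4 = 8 + 4 = 12)
N(-124) - (x + C)**2 = 5*(-124) - (12 + 291/20)**2 = -620 - (531/20)**2 = -620 - 1*281961/400 = -620 - 281961/400 = -529961/400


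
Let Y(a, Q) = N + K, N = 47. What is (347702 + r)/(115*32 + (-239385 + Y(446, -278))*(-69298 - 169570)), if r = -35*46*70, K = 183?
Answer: 117501/28563240110 ≈ 4.1137e-6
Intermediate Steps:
Y(a, Q) = 230 (Y(a, Q) = 47 + 183 = 230)
r = -112700 (r = -1610*70 = -112700)
(347702 + r)/(115*32 + (-239385 + Y(446, -278))*(-69298 - 169570)) = (347702 - 112700)/(115*32 + (-239385 + 230)*(-69298 - 169570)) = 235002/(3680 - 239155*(-238868)) = 235002/(3680 + 57126476540) = 235002/57126480220 = 235002*(1/57126480220) = 117501/28563240110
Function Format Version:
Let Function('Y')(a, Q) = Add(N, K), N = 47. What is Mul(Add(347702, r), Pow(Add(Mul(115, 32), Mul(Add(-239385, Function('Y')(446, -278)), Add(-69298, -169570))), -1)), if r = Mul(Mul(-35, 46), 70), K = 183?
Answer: Rational(117501, 28563240110) ≈ 4.1137e-6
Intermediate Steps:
Function('Y')(a, Q) = 230 (Function('Y')(a, Q) = Add(47, 183) = 230)
r = -112700 (r = Mul(-1610, 70) = -112700)
Mul(Add(347702, r), Pow(Add(Mul(115, 32), Mul(Add(-239385, Function('Y')(446, -278)), Add(-69298, -169570))), -1)) = Mul(Add(347702, -112700), Pow(Add(Mul(115, 32), Mul(Add(-239385, 230), Add(-69298, -169570))), -1)) = Mul(235002, Pow(Add(3680, Mul(-239155, -238868)), -1)) = Mul(235002, Pow(Add(3680, 57126476540), -1)) = Mul(235002, Pow(57126480220, -1)) = Mul(235002, Rational(1, 57126480220)) = Rational(117501, 28563240110)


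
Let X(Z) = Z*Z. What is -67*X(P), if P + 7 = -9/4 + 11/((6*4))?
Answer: -2982907/576 ≈ -5178.7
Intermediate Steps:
P = -211/24 (P = -7 + (-9/4 + 11/((6*4))) = -7 + (-9*¼ + 11/24) = -7 + (-9/4 + 11*(1/24)) = -7 + (-9/4 + 11/24) = -7 - 43/24 = -211/24 ≈ -8.7917)
X(Z) = Z²
-67*X(P) = -67*(-211/24)² = -67*44521/576 = -2982907/576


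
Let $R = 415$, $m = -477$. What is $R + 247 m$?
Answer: $-117404$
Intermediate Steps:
$R + 247 m = 415 + 247 \left(-477\right) = 415 - 117819 = -117404$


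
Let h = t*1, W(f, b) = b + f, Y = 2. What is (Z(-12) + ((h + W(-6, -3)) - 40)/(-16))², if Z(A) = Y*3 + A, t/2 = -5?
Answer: 1369/256 ≈ 5.3477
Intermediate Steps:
t = -10 (t = 2*(-5) = -10)
h = -10 (h = -10*1 = -10)
Z(A) = 6 + A (Z(A) = 2*3 + A = 6 + A)
(Z(-12) + ((h + W(-6, -3)) - 40)/(-16))² = ((6 - 12) + ((-10 + (-3 - 6)) - 40)/(-16))² = (-6 + ((-10 - 9) - 40)*(-1/16))² = (-6 + (-19 - 40)*(-1/16))² = (-6 - 59*(-1/16))² = (-6 + 59/16)² = (-37/16)² = 1369/256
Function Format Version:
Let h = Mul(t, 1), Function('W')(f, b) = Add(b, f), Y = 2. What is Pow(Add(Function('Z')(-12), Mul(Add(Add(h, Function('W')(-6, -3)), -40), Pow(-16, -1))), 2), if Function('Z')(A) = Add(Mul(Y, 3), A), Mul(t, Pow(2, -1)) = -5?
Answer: Rational(1369, 256) ≈ 5.3477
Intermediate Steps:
t = -10 (t = Mul(2, -5) = -10)
h = -10 (h = Mul(-10, 1) = -10)
Function('Z')(A) = Add(6, A) (Function('Z')(A) = Add(Mul(2, 3), A) = Add(6, A))
Pow(Add(Function('Z')(-12), Mul(Add(Add(h, Function('W')(-6, -3)), -40), Pow(-16, -1))), 2) = Pow(Add(Add(6, -12), Mul(Add(Add(-10, Add(-3, -6)), -40), Pow(-16, -1))), 2) = Pow(Add(-6, Mul(Add(Add(-10, -9), -40), Rational(-1, 16))), 2) = Pow(Add(-6, Mul(Add(-19, -40), Rational(-1, 16))), 2) = Pow(Add(-6, Mul(-59, Rational(-1, 16))), 2) = Pow(Add(-6, Rational(59, 16)), 2) = Pow(Rational(-37, 16), 2) = Rational(1369, 256)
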